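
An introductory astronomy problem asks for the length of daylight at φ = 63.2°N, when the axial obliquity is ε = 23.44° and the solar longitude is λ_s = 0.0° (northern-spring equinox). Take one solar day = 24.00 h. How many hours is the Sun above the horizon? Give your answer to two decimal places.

Solar declination: sin δ = sin ε · sin λ_s = sin 23.44° × sin 0.0° = 0.00000, so δ = +0.000°.
cos H₀ = −tan φ · tan δ = −tan(+63.2°) × tan(+0.000°) = -0.0000, so H₀ = 1.5708 rad = 90.00°.
Daylight = 2H₀/(2π) × 24.00 h = (1.5708/π) × 24.00 = 12.00 h.

12.00 h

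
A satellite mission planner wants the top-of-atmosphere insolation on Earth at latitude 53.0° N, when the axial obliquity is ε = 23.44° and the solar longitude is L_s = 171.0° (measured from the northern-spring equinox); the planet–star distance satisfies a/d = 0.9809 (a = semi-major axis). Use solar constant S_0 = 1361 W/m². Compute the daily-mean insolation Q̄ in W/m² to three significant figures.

Solar declination: sin δ = sin ε · sin L_s = sin 23.44° × sin 171.0° = 0.06223, so δ = +3.568°.
cos h₀ = −tan(+53.0°) tan(+3.568°) = -0.0827, h₀ = 1.6536 rad.
Bracket: h₀ sin ϕ sin δ + cos ϕ cos δ sin h₀ = 1.6536×0.79864×0.06223 + 0.60182×0.99806×0.99657 = 0.082183 + 0.598592 = 0.680775.
Inverse-square distance factor (a/d)² = 0.9809² = 0.962165.
Q̄ = (S_0/π) × 0.962165 × [bracket] = (1361/π) × 0.962165 × 0.680775 = 283.8 W/m².

Q̄ ≈ 284 W/m²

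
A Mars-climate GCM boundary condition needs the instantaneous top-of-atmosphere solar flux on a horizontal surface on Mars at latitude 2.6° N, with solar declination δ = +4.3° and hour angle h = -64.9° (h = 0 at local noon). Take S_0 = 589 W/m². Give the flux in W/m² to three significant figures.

251 W/m²

cos θ_z = sin ϕ sin δ + cos ϕ cos δ cos h = 0.003401 + 0.422570 = 0.425971.
Flux = S_0 · cos θ_z = 589 × 0.425971 = 250.9 W/m².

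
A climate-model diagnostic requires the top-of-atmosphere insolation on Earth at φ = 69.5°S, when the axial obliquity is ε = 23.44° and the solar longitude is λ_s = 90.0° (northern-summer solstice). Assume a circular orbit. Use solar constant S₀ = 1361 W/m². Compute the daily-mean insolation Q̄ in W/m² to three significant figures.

Q̄ ≈ 0.00 W/m²

Solar declination: sin δ = sin ε · sin λ_s = sin 23.44° × sin 90.0° = 0.39779, so δ = +23.440°.
cos H₀ = −tan(-69.5°) tan(+23.440°) = 1.1596 ≥ 1 ⇒ polar night, H₀ = 0 and Q̄ = 0.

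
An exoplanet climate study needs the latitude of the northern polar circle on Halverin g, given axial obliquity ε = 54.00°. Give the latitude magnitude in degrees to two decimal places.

The polar circle is the lowest latitude that experiences at least one full rotation of continuous daylight at the northern-summer solstice; it lies at |φ| = 90° − ε = 90° − 54.00° = 36.00°.

36.00°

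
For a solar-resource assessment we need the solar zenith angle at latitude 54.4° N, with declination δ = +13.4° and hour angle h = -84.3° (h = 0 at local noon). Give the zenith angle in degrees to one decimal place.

cos θ_z = sin ϕ sin δ + cos ϕ cos δ cos h = 0.188434 + 0.056242 = 0.244676.
θ_z = arccos(0.244676) = 75.8°.

θ_z = 75.8°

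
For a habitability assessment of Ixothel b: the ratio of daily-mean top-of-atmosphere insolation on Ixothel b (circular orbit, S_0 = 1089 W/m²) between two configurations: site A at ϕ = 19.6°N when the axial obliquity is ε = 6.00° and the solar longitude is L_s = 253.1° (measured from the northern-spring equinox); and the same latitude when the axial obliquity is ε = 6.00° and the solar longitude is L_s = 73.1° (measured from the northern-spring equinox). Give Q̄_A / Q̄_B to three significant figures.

Q̄_A / Q̄_B ≈ 0.894

— Configuration A (ϕ=+19.6°):
Solar declination: sin δ = sin ε · sin L_s = sin 6.00° × sin 253.1° = -0.10001, so δ = -5.740°.
cos h₀ = −tan(+19.6°) tan(-5.740°) = 0.0358, h₀ = 1.5350 rad.
Bracket: h₀ sin ϕ sin δ + cos ϕ cos δ sin h₀ = 1.5350×0.33545×-0.10001 + 0.94206×0.99499×0.99936 = -0.051497 + 0.936740 = 0.885243.
Q̄ = (S_0/π) × [bracket] = (1089/π) × 0.885243 = 306.86 W/m².
— Configuration B (ϕ=+19.6°):
Solar declination: sin δ = sin ε · sin L_s = sin 6.00° × sin 73.1° = 0.10001, so δ = +5.740°.
cos h₀ = −tan(+19.6°) tan(+5.740°) = -0.0358, h₀ = 1.6066 rad.
Bracket: h₀ sin ϕ sin δ + cos ϕ cos δ sin h₀ = 1.6066×0.33545×0.10001 + 0.94206×0.99499×0.99936 = 0.053899 + 0.936740 = 0.990639.
Q̄ = (S_0/π) × [bracket] = (1089/π) × 0.990639 = 343.39 W/m².
Ratio Q̄_A / Q̄_B = 306.86 / 343.39 = 0.8936.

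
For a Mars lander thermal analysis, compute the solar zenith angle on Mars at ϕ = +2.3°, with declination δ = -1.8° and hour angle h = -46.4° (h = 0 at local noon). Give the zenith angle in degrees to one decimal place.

θ_z = 46.6°

cos θ_z = sin ϕ sin δ + cos ϕ cos δ cos h = -0.001261 + 0.688724 = 0.687463.
θ_z = arccos(0.687463) = 46.6°.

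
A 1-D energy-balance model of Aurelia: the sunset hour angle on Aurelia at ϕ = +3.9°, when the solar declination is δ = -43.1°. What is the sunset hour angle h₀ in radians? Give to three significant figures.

h₀ = 1.51 rad

cos h₀ = −tan ϕ · tan δ = −tan(+3.9°) × tan(-43.100°) = 0.0638, so h₀ = 1.5070 rad = 86.34°.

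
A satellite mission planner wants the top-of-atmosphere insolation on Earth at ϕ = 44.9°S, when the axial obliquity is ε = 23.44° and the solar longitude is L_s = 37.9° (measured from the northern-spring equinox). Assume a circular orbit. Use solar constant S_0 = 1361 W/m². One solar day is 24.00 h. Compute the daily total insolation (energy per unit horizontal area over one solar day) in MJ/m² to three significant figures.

Solar declination: sin δ = sin ε · sin L_s = sin 23.44° × sin 37.9° = 0.24436, so δ = +14.144°.
cos h₀ = −tan(-44.9°) tan(+14.144°) = 0.2511, h₀ = 1.3170 rad.
Bracket: h₀ sin ϕ sin δ + cos ϕ cos δ sin h₀ = 1.3170×-0.70587×0.24436 + 0.70834×0.96969×0.96796 = -0.227165 + 0.664863 = 0.437698.
Q̄ = (S_0/π) × [bracket] = (1361/π) × 0.437698 = 189.62 W/m².
Daily total = Q̄ × 24.00 h × 3600 s/h = 189.62 × 24.00 × 3600 / 10⁶ = 16.38 MJ/m².

16.4 MJ/m²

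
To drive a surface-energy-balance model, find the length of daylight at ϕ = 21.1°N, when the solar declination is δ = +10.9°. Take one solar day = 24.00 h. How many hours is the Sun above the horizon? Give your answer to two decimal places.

12.57 h

cos h₀ = −tan ϕ · tan δ = −tan(+21.1°) × tan(+10.900°) = -0.0743, so h₀ = 1.6452 rad = 94.26°.
Daylight = 2h₀/(2π) × 24.00 h = (1.6452/π) × 24.00 = 12.57 h.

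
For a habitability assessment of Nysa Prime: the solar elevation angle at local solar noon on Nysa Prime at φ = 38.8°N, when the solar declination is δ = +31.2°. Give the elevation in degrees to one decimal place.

82.4°

At local noon the hour angle is zero, so the zenith angle equals |φ − δ| = |+38.8° − (+31.200°)| = 7.600°.
Elevation = 90° − 7.600° = 82.4°.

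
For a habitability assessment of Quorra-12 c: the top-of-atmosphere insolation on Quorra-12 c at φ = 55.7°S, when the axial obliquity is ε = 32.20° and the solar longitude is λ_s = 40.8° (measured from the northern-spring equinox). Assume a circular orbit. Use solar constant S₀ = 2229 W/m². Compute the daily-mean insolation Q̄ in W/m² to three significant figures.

Solar declination: sin δ = sin ε · sin λ_s = sin 32.20° × sin 40.8° = 0.34819, so δ = +20.377°.
cos H₀ = −tan(-55.7°) tan(+20.377°) = 0.5445, H₀ = 0.9950 rad.
Bracket: H₀ sin φ sin δ + cos φ cos δ sin H₀ = 0.9950×-0.82610×0.34819 + 0.56353×0.93742×0.83876 = -0.286202 + 0.443087 = 0.156885.
Q̄ = (S₀/π) × [bracket] = (2229/π) × 0.156885 = 111.3 W/m².

Q̄ ≈ 111 W/m²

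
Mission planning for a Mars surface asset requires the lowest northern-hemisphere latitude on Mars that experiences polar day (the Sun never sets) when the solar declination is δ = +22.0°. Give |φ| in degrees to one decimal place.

|φ| = 68.0°

Polar day requires cos H₀ = −tan φ tan δ ≤ −1, i.e. tan φ tan δ ≥ 1.
The boundary is |tan φ| · |tan δ| = 1, so |φ| = 90° − |δ| = 90° − 22.0° = 68.0° in the northern hemisphere.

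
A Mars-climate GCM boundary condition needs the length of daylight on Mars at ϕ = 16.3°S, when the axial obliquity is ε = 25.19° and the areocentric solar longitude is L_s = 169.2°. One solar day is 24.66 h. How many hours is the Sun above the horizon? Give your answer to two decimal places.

sin δ = sin 25.19° × sin 169.2° = 0.07975, so δ = +4.574°.
cos h₀ = −tan ϕ · tan δ = −tan(-16.3°) × tan(+4.574°) = 0.0234, so h₀ = 1.5474 rad = 88.66°.
Daylight = 2h₀/(2π) × 24.66 h = (1.5474/π) × 24.66 = 12.15 h.

12.15 h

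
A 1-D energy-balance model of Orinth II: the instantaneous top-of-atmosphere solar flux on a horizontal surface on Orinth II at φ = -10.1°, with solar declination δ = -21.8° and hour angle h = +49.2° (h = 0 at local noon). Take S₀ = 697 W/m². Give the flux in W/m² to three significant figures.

462 W/m²

cos θ_z = sin φ sin δ + cos φ cos δ cos h = 0.065126 + 0.597290 = 0.662416.
Flux = S₀ · cos θ_z = 697 × 0.662416 = 461.7 W/m².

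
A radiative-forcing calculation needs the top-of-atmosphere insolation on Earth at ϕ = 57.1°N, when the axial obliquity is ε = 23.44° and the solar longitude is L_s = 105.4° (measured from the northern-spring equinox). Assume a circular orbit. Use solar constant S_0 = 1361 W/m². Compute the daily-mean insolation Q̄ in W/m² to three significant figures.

Solar declination: sin δ = sin ε · sin L_s = sin 23.44° × sin 105.4° = 0.38351, so δ = +22.551°.
cos h₀ = −tan(+57.1°) tan(+22.551°) = -0.6419, h₀ = 2.2678 rad.
Bracket: h₀ sin ϕ sin δ + cos ϕ cos δ sin h₀ = 2.2678×0.83962×0.38351 + 0.54317×0.92354×0.76680 = 0.730238 + 0.384657 = 1.114895.
Q̄ = (S_0/π) × [bracket] = (1361/π) × 1.114895 = 483.0 W/m².

Q̄ ≈ 483 W/m²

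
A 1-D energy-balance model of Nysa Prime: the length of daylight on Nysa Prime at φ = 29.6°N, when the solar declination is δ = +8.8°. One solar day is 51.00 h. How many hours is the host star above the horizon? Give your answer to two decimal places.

26.93 h

cos H₀ = −tan φ · tan δ = −tan(+29.6°) × tan(+8.800°) = -0.0879, so H₀ = 1.6589 rad = 95.05°.
Daylight = 2H₀/(2π) × 51.00 h = (1.6589/π) × 51.00 = 26.93 h.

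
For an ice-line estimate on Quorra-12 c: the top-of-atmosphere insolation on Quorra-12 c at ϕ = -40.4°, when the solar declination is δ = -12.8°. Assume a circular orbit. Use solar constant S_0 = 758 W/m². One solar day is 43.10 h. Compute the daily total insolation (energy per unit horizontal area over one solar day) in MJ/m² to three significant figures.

36.8 MJ/m²

cos h₀ = −tan(-40.4°) tan(-12.800°) = -0.1934, h₀ = 1.7654 rad.
Bracket: h₀ sin ϕ sin δ + cos ϕ cos δ sin h₀ = 1.7654×-0.64812×-0.22155 + 0.76154×0.97515×0.98113 = 0.253496 + 0.728603 = 0.982099.
Q̄ = (S_0/π) × [bracket] = (758/π) × 0.982099 = 236.96 W/m².
Daily total = Q̄ × 43.10 h × 3600 s/h = 236.96 × 43.10 × 3600 / 10⁶ = 36.77 MJ/m².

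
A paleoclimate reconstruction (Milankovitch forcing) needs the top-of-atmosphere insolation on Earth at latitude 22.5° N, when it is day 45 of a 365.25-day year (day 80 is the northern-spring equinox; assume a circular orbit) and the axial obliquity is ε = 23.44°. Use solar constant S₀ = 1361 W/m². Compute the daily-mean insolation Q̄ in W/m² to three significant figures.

Q̄ ≈ 333 W/m²

Solar longitude: λ_s = 360° × (45 − 80)/365.25 = -34.497°, i.e. -34.497° + 360° = 325.503°.
sin δ = sin 23.44° × sin 325.503° = -0.22529, so δ = -13.020°.
cos H₀ = −tan(+22.5°) tan(-13.020°) = 0.0958, H₀ = 1.4749 rad.
Bracket: H₀ sin φ sin δ + cos φ cos δ sin H₀ = 1.4749×0.38268×-0.22529 + 0.92388×0.97429×0.99540 = -0.127157 + 0.895986 = 0.768829.
Q̄ = (S₀/π) × [bracket] = (1361/π) × 0.768829 = 333.1 W/m².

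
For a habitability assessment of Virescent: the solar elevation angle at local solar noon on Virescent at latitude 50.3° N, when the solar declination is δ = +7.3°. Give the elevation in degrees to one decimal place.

At local noon the hour angle is zero, so the zenith angle equals |φ − δ| = |+50.3° − (+7.300°)| = 43.000°.
Elevation = 90° − 43.000° = 47.0°.

47.0°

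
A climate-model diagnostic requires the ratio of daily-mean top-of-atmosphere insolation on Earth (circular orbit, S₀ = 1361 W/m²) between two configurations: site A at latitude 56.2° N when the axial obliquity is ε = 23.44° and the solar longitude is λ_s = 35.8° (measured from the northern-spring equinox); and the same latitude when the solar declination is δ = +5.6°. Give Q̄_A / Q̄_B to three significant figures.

Q̄_A / Q̄_B ≈ 1.28

— Configuration A (φ=+56.2°):
Solar declination: sin δ = sin ε · sin λ_s = sin 23.44° × sin 35.8° = 0.23269, so δ = +13.455°.
cos H₀ = −tan(+56.2°) tan(+13.455°) = -0.3574, H₀ = 1.9363 rad.
Bracket: H₀ sin φ sin δ + cos φ cos δ sin H₀ = 1.9363×0.83098×0.23269 + 0.55630×0.97255×0.93395 = 0.374404 + 0.505295 = 0.879699.
Q̄ = (S₀/π) × [bracket] = (1361/π) × 0.879699 = 381.10 W/m².
— Configuration B (φ=+56.2°):
cos H₀ = −tan(+56.2°) tan(+5.600°) = -0.1465, H₀ = 1.7178 rad.
Bracket: H₀ sin φ sin δ + cos φ cos δ sin H₀ = 1.7178×0.83098×0.09758 + 0.55630×0.99523×0.98922 = 0.139291 + 0.547678 = 0.686969.
Q̄ = (S₀/π) × [bracket] = (1361/π) × 0.686969 = 297.61 W/m².
Ratio Q̄_A / Q̄_B = 381.10 / 297.61 = 1.281.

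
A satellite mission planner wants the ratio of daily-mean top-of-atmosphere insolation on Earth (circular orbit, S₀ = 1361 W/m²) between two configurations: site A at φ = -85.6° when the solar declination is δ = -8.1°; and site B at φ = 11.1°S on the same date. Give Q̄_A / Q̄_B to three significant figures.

Q̄_A / Q̄_B ≈ 0.435

— Configuration A (φ=-85.6°):
cos H₀ = −tan(-85.6°) tan(-8.100°) = -1.8496 ≤ −1 ⇒ polar day, H₀ = π.
Bracket: H₀ sin φ sin δ + cos φ cos δ sin H₀ = 3.1416×-0.99705×-0.14090 + 0.07672×0.99002×0.00000 = 0.441346 + 0.000000 = 0.441346.
Q̄ = (S₀/π) × [bracket] = (1361/π) × 0.441346 = 191.20 W/m².
— Configuration B (φ=-11.1°):
cos H₀ = −tan(-11.1°) tan(-8.100°) = -0.0279, H₀ = 1.5987 rad.
Bracket: H₀ sin φ sin δ + cos φ cos δ sin H₀ = 1.5987×-0.19252×-0.14090 + 0.98129×0.99002×0.99961 = 0.043366 + 0.971118 = 1.014484.
Q̄ = (S₀/π) × [bracket] = (1361/π) × 1.014484 = 439.49 W/m².
Ratio Q̄_A / Q̄_B = 191.20 / 439.49 = 0.4350.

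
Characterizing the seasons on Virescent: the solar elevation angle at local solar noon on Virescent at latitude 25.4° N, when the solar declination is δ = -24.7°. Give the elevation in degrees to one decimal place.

At local noon the hour angle is zero, so the zenith angle equals |ϕ − δ| = |+25.4° − (-24.700°)| = 50.100°.
Elevation = 90° − 50.100° = 39.9°.

39.9°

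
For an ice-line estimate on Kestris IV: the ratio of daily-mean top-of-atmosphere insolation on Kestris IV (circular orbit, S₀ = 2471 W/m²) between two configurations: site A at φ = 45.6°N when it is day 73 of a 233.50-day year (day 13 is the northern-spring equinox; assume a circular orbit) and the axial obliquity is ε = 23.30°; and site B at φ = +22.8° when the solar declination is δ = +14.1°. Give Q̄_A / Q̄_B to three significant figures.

— Configuration A (φ=+45.6°):
Solar longitude: λ_s = 360° × (73 − 13)/233.50 = 92.505°.
sin δ = sin 23.30° × sin 92.505° = 0.39517, so δ = +23.276°.
cos H₀ = −tan(+45.6°) tan(+23.276°) = -0.4393, H₀ = 2.0256 rad.
Bracket: H₀ sin φ sin δ + cos φ cos δ sin H₀ = 2.0256×0.71447×0.39517 + 0.69966×0.91861×0.89835 = 0.571902 + 0.577383 = 1.149285.
Q̄ = (S₀/π) × [bracket] = (2471/π) × 1.149285 = 903.96 W/m².
— Configuration B (φ=+22.8°):
cos H₀ = −tan(+22.8°) tan(+14.100°) = -0.1056, H₀ = 1.6766 rad.
Bracket: H₀ sin φ sin δ + cos φ cos δ sin H₀ = 1.6766×0.38752×0.24362 + 0.92186×0.96987×0.99441 = 0.158284 + 0.889086 = 1.047370.
Q̄ = (S₀/π) × [bracket] = (2471/π) × 1.047370 = 823.80 W/m².
Ratio Q̄_A / Q̄_B = 903.96 / 823.80 = 1.097.

Q̄_A / Q̄_B ≈ 1.10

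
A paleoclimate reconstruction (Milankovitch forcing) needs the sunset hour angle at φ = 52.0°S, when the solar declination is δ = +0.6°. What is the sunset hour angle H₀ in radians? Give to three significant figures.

H₀ = 1.56 rad

cos H₀ = −tan φ · tan δ = −tan(-52.0°) × tan(+0.600°) = 0.0134, so H₀ = 1.5574 rad = 89.23°.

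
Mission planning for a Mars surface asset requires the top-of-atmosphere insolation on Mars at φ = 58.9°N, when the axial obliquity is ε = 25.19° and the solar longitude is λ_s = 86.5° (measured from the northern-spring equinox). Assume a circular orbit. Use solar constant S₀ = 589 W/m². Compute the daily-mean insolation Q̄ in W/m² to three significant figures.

Solar declination: sin δ = sin ε · sin λ_s = sin 25.19° × sin 86.5° = 0.42483, so δ = +25.140°.
cos H₀ = −tan(+58.9°) tan(+25.140°) = -0.7779, H₀ = 2.4622 rad.
Bracket: H₀ sin φ sin δ + cos φ cos δ sin H₀ = 2.4622×0.85627×0.42483 + 0.51653×0.90527×0.62834 = 0.895672 + 0.293811 = 1.189483.
Q̄ = (S₀/π) × [bracket] = (589/π) × 1.189483 = 223.0 W/m².

Q̄ ≈ 223 W/m²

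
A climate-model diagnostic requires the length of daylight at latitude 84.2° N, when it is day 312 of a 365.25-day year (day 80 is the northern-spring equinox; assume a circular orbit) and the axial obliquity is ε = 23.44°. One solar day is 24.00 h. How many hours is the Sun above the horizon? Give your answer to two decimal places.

0.00 h

Solar longitude: L_s = 360° × (312 − 80)/365.25 = 228.665°.
sin δ = sin 23.44° × sin 228.665° = -0.29869, so δ = -17.379°.
cos h₀ = −tan ϕ · tan δ = 3.0811 ≥ 1, so the Sun never rises (polar night) and h₀ = 0.
Daylight = 2h₀/(2π) × 24.00 h = (0.0000/π) × 24.00 = 0.00 h.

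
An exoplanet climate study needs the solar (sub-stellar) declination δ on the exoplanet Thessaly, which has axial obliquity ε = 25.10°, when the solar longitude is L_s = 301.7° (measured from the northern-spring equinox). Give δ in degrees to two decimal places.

δ = -21.16°

sin δ = sin ε · sin L_s = sin 25.10° × sin 301.7° = -0.360914.
δ = arcsin(-0.360914) = -21.16°.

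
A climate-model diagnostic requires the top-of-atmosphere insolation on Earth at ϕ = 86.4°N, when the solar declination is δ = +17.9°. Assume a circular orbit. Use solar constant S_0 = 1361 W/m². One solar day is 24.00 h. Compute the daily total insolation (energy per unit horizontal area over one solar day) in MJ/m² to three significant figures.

36.1 MJ/m²

cos h₀ = −tan(+86.4°) tan(+17.900°) = -5.1338 ≤ −1 ⇒ polar day, h₀ = π.
Bracket: h₀ sin ϕ sin δ + cos ϕ cos δ sin h₀ = 3.1416×0.99803×0.30736 + 0.06279×0.95159×0.00000 = 0.963700 + 0.000000 = 0.963700.
Q̄ = (S_0/π) × [bracket] = (1361/π) × 0.963700 = 417.49 W/m².
Daily total = Q̄ × 24.00 h × 3600 s/h = 417.49 × 24.00 × 3600 / 10⁶ = 36.07 MJ/m².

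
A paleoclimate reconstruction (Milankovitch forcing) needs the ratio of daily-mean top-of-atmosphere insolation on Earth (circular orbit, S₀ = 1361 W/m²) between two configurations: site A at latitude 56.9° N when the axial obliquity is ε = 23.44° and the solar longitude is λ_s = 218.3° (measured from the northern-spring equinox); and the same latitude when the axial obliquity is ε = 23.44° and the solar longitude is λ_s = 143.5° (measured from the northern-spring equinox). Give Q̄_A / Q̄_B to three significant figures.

Q̄_A / Q̄_B ≈ 0.279

— Configuration A (φ=+56.9°):
Solar declination: sin δ = sin ε · sin λ_s = sin 23.44° × sin 218.3° = -0.24654, so δ = -14.273°.
cos H₀ = −tan(+56.9°) tan(-14.273°) = 0.3902, H₀ = 1.1699 rad.
Bracket: H₀ sin φ sin δ + cos φ cos δ sin H₀ = 1.1699×0.83772×-0.24654 + 0.54610×0.96913×0.92071 = -0.241621 + 0.487278 = 0.245657.
Q̄ = (S₀/π) × [bracket] = (1361/π) × 0.245657 = 106.42 W/m².
— Configuration B (φ=+56.9°):
Solar declination: sin δ = sin ε · sin λ_s = sin 23.44° × sin 143.5° = 0.23661, so δ = +13.687°.
cos H₀ = −tan(+56.9°) tan(+13.687°) = -0.3736, H₀ = 1.9537 rad.
Bracket: H₀ sin φ sin δ + cos φ cos δ sin H₀ = 1.9537×0.83772×0.23661 + 0.54610×0.97160×0.92760 = 0.387249 + 0.492176 = 0.879425.
Q̄ = (S₀/π) × [bracket] = (1361/π) × 0.879425 = 380.98 W/m².
Ratio Q̄_A / Q̄_B = 106.42 / 380.98 = 0.2793.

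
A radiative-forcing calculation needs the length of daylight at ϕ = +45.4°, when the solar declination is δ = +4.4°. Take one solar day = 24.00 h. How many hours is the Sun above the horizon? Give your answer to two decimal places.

12.60 h

cos h₀ = −tan ϕ · tan δ = −tan(+45.4°) × tan(+4.400°) = -0.0780, so h₀ = 1.6489 rad = 94.48°.
Daylight = 2h₀/(2π) × 24.00 h = (1.6489/π) × 24.00 = 12.60 h.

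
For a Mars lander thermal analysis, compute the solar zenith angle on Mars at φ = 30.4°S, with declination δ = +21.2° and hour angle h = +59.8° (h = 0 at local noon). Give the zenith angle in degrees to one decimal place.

cos θ_z = sin φ sin δ + cos φ cos δ cos h = -0.182994 + 0.404499 = 0.221505.
θ_z = arccos(0.221505) = 77.2°.

θ_z = 77.2°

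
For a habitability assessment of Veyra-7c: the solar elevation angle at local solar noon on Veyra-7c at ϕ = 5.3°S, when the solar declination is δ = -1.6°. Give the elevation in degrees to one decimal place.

86.3°

At local noon the hour angle is zero, so the zenith angle equals |ϕ − δ| = |-5.3° − (-1.600°)| = 3.700°.
Elevation = 90° − 3.700° = 86.3°.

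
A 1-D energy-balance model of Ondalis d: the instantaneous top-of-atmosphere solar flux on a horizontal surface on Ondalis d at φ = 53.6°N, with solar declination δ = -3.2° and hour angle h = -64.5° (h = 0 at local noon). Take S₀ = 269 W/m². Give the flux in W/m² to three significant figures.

56.5 W/m²

cos θ_z = sin φ sin δ + cos φ cos δ cos h = -0.044930 + 0.255075 = 0.210145.
Flux = S₀ · cos θ_z = 269 × 0.210145 = 56.53 W/m².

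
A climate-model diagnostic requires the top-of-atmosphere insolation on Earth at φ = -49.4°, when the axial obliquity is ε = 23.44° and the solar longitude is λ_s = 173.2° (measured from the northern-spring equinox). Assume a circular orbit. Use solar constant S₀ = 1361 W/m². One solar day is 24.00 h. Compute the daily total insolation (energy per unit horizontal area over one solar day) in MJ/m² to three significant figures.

22.3 MJ/m²

Solar declination: sin δ = sin ε · sin λ_s = sin 23.44° × sin 173.2° = 0.04710, so δ = +2.700°.
cos H₀ = −tan(-49.4°) tan(+2.700°) = 0.0550, H₀ = 1.5158 rad.
Bracket: H₀ sin φ sin δ + cos φ cos δ sin H₀ = 1.5158×-0.75927×0.04710 + 0.65077×0.99889×0.99849 = -0.054207 + 0.649066 = 0.594859.
Q̄ = (S₀/π) × [bracket] = (1361/π) × 0.594859 = 257.70 W/m².
Daily total = Q̄ × 24.00 h × 3600 s/h = 257.70 × 24.00 × 3600 / 10⁶ = 22.27 MJ/m².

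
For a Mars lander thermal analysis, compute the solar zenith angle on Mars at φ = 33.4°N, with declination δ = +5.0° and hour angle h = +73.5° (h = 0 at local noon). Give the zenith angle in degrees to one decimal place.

θ_z = 73.5°

cos θ_z = sin φ sin δ + cos φ cos δ cos h = 0.047978 + 0.236207 = 0.284185.
θ_z = arccos(0.284185) = 73.5°.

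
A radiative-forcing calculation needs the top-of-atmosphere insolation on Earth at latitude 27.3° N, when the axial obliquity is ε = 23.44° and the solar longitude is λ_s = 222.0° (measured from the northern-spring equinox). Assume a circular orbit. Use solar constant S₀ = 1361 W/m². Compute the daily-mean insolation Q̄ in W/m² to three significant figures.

Solar declination: sin δ = sin ε · sin λ_s = sin 23.44° × sin 222.0° = -0.26617, so δ = -15.437°.
cos H₀ = −tan(+27.3°) tan(-15.437°) = 0.1425, H₀ = 1.4278 rad.
Bracket: H₀ sin φ sin δ + cos φ cos δ sin H₀ = 1.4278×0.45865×-0.26617 + 0.88862×0.96393×0.98979 = -0.174304 + 0.847822 = 0.673518.
Q̄ = (S₀/π) × [bracket] = (1361/π) × 0.673518 = 291.8 W/m².

Q̄ ≈ 292 W/m²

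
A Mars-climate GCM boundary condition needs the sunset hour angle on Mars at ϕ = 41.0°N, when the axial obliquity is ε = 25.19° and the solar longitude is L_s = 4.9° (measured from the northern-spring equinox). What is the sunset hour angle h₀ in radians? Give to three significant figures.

h₀ = 1.60 rad

Solar declination: sin δ = sin ε · sin L_s = sin 25.19° × sin 4.9° = 0.03636, so δ = +2.083°.
cos h₀ = −tan ϕ · tan δ = −tan(+41.0°) × tan(+2.083°) = -0.0316, so h₀ = 1.6024 rad = 91.81°.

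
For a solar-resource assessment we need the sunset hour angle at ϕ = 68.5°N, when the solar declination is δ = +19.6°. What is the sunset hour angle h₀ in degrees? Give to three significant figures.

h₀ = 155°

cos h₀ = −tan ϕ · tan δ = −tan(+68.5°) × tan(+19.600°) = -0.9040, so h₀ = 2.6998 rad = 154.69°.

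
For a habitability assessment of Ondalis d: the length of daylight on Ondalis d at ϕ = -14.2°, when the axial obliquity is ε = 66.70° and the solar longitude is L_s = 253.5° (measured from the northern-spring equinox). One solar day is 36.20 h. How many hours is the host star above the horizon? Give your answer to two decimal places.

Solar declination: sin δ = sin ε · sin L_s = sin 66.70° × sin 253.5° = -0.88062, so δ = -61.718°.
cos h₀ = −tan ϕ · tan δ = −tan(-14.2°) × tan(-61.718°) = -0.4703, so h₀ = 2.0604 rad = 118.05°.
Daylight = 2h₀/(2π) × 36.20 h = (2.0604/π) × 36.20 = 23.74 h.

23.74 h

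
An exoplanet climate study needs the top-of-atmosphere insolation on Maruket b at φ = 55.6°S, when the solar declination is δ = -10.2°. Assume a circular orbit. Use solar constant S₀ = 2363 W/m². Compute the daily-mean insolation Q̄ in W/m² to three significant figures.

cos H₀ = −tan(-55.6°) tan(-10.200°) = -0.2628, H₀ = 1.8367 rad.
Bracket: H₀ sin φ sin δ + cos φ cos δ sin H₀ = 1.8367×-0.82511×-0.17708 + 0.56497×0.98420×0.96486 = 0.268361 + 0.536504 = 0.804865.
Q̄ = (S₀/π) × [bracket] = (2363/π) × 0.804865 = 605.4 W/m².

Q̄ ≈ 605 W/m²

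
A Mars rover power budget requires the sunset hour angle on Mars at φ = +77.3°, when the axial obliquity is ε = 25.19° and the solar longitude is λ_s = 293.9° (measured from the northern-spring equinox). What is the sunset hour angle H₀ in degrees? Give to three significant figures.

H₀ = 0.00°

Solar declination: sin δ = sin ε · sin λ_s = sin 25.19° × sin 293.9° = -0.38913, so δ = -22.900°.
cos H₀ = −tan φ · tan δ = 1.8744 ≥ 1, so the Sun never rises (polar night) and H₀ = 0.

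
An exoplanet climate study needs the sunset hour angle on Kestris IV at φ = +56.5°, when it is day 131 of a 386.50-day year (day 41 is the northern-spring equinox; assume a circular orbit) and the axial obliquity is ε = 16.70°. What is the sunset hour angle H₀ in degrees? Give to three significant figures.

Solar longitude: λ_s = 360° × (131 − 41)/386.50 = 83.829°.
sin δ = sin 16.70° × sin 83.829° = 0.28570, so δ = +16.600°.
cos H₀ = −tan φ · tan δ = −tan(+56.5°) × tan(+16.600°) = -0.4504, so H₀ = 2.0380 rad = 116.77°.

H₀ = 117°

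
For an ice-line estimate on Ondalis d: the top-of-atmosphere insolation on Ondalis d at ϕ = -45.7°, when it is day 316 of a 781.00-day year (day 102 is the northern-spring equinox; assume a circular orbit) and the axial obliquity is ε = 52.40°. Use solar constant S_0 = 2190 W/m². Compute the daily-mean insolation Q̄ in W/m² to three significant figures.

Solar longitude: L_s = 360° × (316 − 102)/781.00 = 98.643°.
sin δ = sin 52.40° × sin 98.643° = 0.78329, so δ = +51.563°.
cos h₀ = −tan(-45.7°) tan(+51.563°) = 1.2912 ≥ 1 ⇒ polar night, h₀ = 0 and Q̄ = 0.

Q̄ ≈ 0.00 W/m²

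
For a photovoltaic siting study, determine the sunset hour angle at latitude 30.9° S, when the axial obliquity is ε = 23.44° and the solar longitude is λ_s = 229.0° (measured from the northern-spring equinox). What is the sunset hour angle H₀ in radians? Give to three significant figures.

H₀ = 1.76 rad

Solar declination: sin δ = sin ε · sin λ_s = sin 23.44° × sin 229.0° = -0.30021, so δ = -17.471°.
cos H₀ = −tan φ · tan δ = −tan(-30.9°) × tan(-17.471°) = -0.1884, so H₀ = 1.7603 rad = 100.86°.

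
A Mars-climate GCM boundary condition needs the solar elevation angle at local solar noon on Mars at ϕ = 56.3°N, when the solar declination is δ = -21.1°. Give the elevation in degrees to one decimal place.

12.6°

At local noon the hour angle is zero, so the zenith angle equals |ϕ − δ| = |+56.3° − (-21.100°)| = 77.400°.
Elevation = 90° − 77.400° = 12.6°.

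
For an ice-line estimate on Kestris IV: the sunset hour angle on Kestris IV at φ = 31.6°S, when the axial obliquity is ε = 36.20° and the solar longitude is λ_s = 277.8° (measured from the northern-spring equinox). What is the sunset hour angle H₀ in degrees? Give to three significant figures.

H₀ = 116°

Solar declination: sin δ = sin ε · sin λ_s = sin 36.20° × sin 277.8° = -0.58514, so δ = -35.813°.
cos H₀ = −tan φ · tan δ = −tan(-31.6°) × tan(-35.813°) = -0.4439, so H₀ = 2.0308 rad = 116.35°.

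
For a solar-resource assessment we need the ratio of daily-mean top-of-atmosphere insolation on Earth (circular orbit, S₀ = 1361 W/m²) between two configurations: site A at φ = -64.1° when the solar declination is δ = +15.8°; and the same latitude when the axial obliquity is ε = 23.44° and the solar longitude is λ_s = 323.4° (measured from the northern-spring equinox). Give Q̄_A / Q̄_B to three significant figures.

— Configuration A (φ=-64.1°):
cos H₀ = −tan(-64.1°) tan(+15.800°) = 0.5828, H₀ = 0.9487 rad.
Bracket: H₀ sin φ sin δ + cos φ cos δ sin H₀ = 0.9487×-0.89956×0.27228 + 0.43680×0.96222×0.81265 = -0.232367 + 0.341555 = 0.109188.
Q̄ = (S₀/π) × [bracket] = (1361/π) × 0.109188 = 47.302 W/m².
— Configuration B (φ=-64.1°):
Solar declination: sin δ = sin ε · sin λ_s = sin 23.44° × sin 323.4° = -0.23717, so δ = -13.720°.
cos H₀ = −tan(-64.1°) tan(-13.720°) = -0.5028, H₀ = 2.0976 rad.
Bracket: H₀ sin φ sin δ + cos φ cos δ sin H₀ = 2.0976×-0.89956×-0.23717 + 0.43680×0.97147×0.86441 = 0.447520 + 0.366802 = 0.814322.
Q̄ = (S₀/π) × [bracket] = (1361/π) × 0.814322 = 352.78 W/m².
Ratio Q̄_A / Q̄_B = 47.302 / 352.78 = 0.1341.

Q̄_A / Q̄_B ≈ 0.134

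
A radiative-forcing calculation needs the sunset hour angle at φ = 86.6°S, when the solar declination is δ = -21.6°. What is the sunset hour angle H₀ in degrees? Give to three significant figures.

H₀ = 180°

Sunrise equation: cos H₀ = −tan φ · tan δ = -6.6642 ≤ −1, so the Sun never sets (polar day) and H₀ = π.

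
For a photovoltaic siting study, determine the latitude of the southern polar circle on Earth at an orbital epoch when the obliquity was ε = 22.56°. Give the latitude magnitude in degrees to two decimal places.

The polar circle is the lowest latitude that experiences at least one full rotation of continuous darkness at the northern-summer solstice; it lies at |φ| = 90° − ε = 90° − 22.56° = 67.44°.

67.44°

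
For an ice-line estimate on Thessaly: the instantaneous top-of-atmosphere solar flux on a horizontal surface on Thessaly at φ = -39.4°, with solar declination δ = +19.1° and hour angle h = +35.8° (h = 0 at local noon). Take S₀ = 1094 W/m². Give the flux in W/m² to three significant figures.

421 W/m²

cos θ_z = sin φ sin δ + cos φ cos δ cos h = -0.207695 + 0.592234 = 0.384539.
Flux = S₀ · cos θ_z = 1094 × 0.384539 = 420.7 W/m².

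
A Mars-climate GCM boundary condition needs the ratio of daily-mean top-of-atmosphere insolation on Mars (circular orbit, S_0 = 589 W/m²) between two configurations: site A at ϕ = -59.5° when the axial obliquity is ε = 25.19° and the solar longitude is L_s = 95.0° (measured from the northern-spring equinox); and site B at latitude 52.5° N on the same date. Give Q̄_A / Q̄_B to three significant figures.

Q̄_A / Q̄_B ≈ 0.0343

— Configuration A (ϕ=-59.5°):
Solar declination: sin δ = sin ε · sin L_s = sin 25.19° × sin 95.0° = 0.42400, so δ = +25.087°.
cos h₀ = −tan(-59.5°) tan(+25.087°) = 0.7948, h₀ = 0.6521 rad.
Bracket: h₀ sin ϕ sin δ + cos ϕ cos δ sin h₀ = 0.6521×-0.86163×0.42400 + 0.50754×0.90566×0.60688 = -0.238232 + 0.278958 = 0.040726.
Q̄ = (S_0/π) × [bracket] = (589/π) × 0.040726 = 7.6355 W/m².
— Configuration B (ϕ=+52.5°):
cos h₀ = −tan(+52.5°) tan(+25.087°) = -0.6101, h₀ = 2.2270 rad.
Bracket: h₀ sin ϕ sin δ + cos ϕ cos δ sin h₀ = 2.2270×0.79335×0.42400 + 0.60876×0.90566×0.79230 = 0.749119 + 0.436818 = 1.185937.
Q̄ = (S_0/π) × [bracket] = (589/π) × 1.185937 = 222.34 W/m².
Ratio Q̄_A / Q̄_B = 7.6355 / 222.34 = 0.03434.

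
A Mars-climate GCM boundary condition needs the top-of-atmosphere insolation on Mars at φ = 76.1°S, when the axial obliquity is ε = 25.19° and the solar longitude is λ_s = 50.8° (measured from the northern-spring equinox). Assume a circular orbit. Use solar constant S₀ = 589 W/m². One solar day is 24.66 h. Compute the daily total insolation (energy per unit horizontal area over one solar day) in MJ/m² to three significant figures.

Solar declination: sin δ = sin ε · sin λ_s = sin 25.19° × sin 50.8° = 0.32983, so δ = +19.259°.
cos H₀ = −tan(-76.1°) tan(+19.259°) = 1.4118 ≥ 1 ⇒ polar night, H₀ = 0 and Q̄ = 0.
Daily total = Q̄ × 24.66 h × 3600 s/h = 0.00 MJ/m².

0.00 MJ/m²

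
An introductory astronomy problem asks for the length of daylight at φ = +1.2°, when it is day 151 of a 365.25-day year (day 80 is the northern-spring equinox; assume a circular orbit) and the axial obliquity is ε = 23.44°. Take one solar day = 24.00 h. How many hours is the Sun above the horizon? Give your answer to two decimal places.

Solar longitude: λ_s = 360° × (151 − 80)/365.25 = 69.979°.
sin δ = sin 23.44° × sin 69.979° = 0.37375, so δ = +21.947°.
cos H₀ = −tan φ · tan δ = −tan(+1.2°) × tan(+21.947°) = -0.0084, so H₀ = 1.5792 rad = 90.48°.
Daylight = 2H₀/(2π) × 24.00 h = (1.5792/π) × 24.00 = 12.06 h.

12.06 h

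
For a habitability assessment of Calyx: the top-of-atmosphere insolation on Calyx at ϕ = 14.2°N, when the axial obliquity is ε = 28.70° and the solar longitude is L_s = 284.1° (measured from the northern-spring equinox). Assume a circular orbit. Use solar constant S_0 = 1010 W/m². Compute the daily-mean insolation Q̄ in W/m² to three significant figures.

Q̄ ≈ 221 W/m²

Solar declination: sin δ = sin ε · sin L_s = sin 28.70° × sin 284.1° = -0.46576, so δ = -27.759°.
cos h₀ = −tan(+14.2°) tan(-27.759°) = 0.1332, h₀ = 1.4372 rad.
Bracket: h₀ sin ϕ sin δ + cos ϕ cos δ sin h₀ = 1.4372×0.24531×-0.46576 + 0.96945×0.88491×0.99109 = -0.164208 + 0.850232 = 0.686024.
Q̄ = (S_0/π) × [bracket] = (1010/π) × 0.686024 = 220.6 W/m².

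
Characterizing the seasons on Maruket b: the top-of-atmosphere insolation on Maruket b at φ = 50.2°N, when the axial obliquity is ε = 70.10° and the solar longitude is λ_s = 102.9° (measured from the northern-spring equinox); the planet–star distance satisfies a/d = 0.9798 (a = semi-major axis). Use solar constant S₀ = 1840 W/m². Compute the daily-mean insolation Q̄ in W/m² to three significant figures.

Solar declination: sin δ = sin ε · sin λ_s = sin 70.10° × sin 102.9° = 0.91656, so δ = +66.428°.
cos H₀ = −tan(+50.2°) tan(+66.428°) = -2.7509 ≤ −1 ⇒ polar day, H₀ = π.
Bracket: H₀ sin φ sin δ + cos φ cos δ sin H₀ = 3.1416×0.76828×0.91656 + 0.64011×0.39991×0.00000 = 2.212235 + 0.000000 = 2.212235.
Inverse-square distance factor (a/d)² = 0.9798² = 0.960008.
Q̄ = (S₀/π) × 0.960008 × [bracket] = (1840/π) × 0.960008 × 2.212235 = 1244 W/m².

Q̄ ≈ 1.24e+03 W/m²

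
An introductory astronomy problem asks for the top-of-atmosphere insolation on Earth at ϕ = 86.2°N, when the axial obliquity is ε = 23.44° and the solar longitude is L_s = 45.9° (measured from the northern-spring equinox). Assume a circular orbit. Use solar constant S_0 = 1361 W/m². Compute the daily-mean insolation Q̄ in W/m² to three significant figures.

Q̄ ≈ 388 W/m²

Solar declination: sin δ = sin ε · sin L_s = sin 23.44° × sin 45.9° = 0.28566, so δ = +16.598°.
cos h₀ = −tan(+86.2°) tan(+16.598°) = -4.4879 ≤ −1 ⇒ polar day, h₀ = π.
Bracket: h₀ sin ϕ sin δ + cos ϕ cos δ sin h₀ = 3.1416×0.99780×0.28566 + 0.06627×0.95833×0.00000 = 0.895455 + 0.000000 = 0.895455.
Q̄ = (S_0/π) × [bracket] = (1361/π) × 0.895455 = 387.9 W/m².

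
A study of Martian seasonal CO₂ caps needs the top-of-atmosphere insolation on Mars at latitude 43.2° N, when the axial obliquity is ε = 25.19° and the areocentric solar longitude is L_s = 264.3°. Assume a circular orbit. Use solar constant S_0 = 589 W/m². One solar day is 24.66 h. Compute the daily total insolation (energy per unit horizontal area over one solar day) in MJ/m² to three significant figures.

sin δ = sin 25.19° × sin 264.3° = -0.42352, so δ = -25.057°.
cos h₀ = −tan(+43.2°) tan(-25.057°) = 0.4390, h₀ = 1.1163 rad.
Bracket: h₀ sin ϕ sin δ + cos ϕ cos δ sin h₀ = 1.1163×0.68455×-0.42352 + 0.72897×0.90589×0.89847 = -0.323638 + 0.593320 = 0.269682.
Q̄ = (S_0/π) × [bracket] = (589/π) × 0.269682 = 50.561 W/m².
Daily total = Q̄ × 24.66 h × 3600 s/h = 50.561 × 24.66 × 3600 / 10⁶ = 4.489 MJ/m².

4.49 MJ/m²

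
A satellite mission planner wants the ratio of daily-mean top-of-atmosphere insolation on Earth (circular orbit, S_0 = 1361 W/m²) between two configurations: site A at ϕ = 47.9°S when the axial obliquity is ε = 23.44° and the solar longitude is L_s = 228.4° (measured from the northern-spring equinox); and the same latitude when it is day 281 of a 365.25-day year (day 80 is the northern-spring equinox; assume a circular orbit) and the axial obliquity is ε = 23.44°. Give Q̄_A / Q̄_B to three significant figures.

Q̄_A / Q̄_B ≈ 1.26

— Configuration A (ϕ=-47.9°):
Solar declination: sin δ = sin ε · sin L_s = sin 23.44° × sin 228.4° = -0.29747, so δ = -17.305°.
cos h₀ = −tan(-47.9°) tan(-17.305°) = -0.3448, h₀ = 1.9228 rad.
Bracket: h₀ sin ϕ sin δ + cos ϕ cos δ sin h₀ = 1.9228×-0.74198×-0.29747 + 0.67043×0.95473×0.93867 = 0.424394 + 0.600824 = 1.025218.
Q̄ = (S_0/π) × [bracket] = (1361/π) × 1.025218 = 444.14 W/m².
— Configuration B (ϕ=-47.9°):
Solar longitude: L_s = 360° × (281 − 80)/365.25 = 198.111°.
sin δ = sin 23.44° × sin 198.111° = -0.12366, so δ = -7.103°.
cos h₀ = −tan(-47.9°) tan(-7.103°) = -0.1379, h₀ = 1.7091 rad.
Bracket: h₀ sin ϕ sin δ + cos ϕ cos δ sin h₀ = 1.7091×-0.74198×-0.12366 + 0.67043×0.99233×0.99044 = 0.156815 + 0.658928 = 0.815743.
Q̄ = (S_0/π) × [bracket] = (1361/π) × 0.815743 = 353.40 W/m².
Ratio Q̄_A / Q̄_B = 444.14 / 353.40 = 1.257.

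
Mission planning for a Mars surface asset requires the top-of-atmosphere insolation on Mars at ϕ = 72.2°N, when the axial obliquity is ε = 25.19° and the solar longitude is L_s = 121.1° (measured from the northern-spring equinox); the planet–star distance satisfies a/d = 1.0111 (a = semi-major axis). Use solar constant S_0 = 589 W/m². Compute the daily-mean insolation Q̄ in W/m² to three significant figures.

Solar declination: sin δ = sin ε · sin L_s = sin 25.19° × sin 121.1° = 0.36445, so δ = +21.373°.
cos h₀ = −tan(+72.2°) tan(+21.373°) = -1.2189 ≤ −1 ⇒ polar day, h₀ = π.
Bracket: h₀ sin ϕ sin δ + cos ϕ cos δ sin h₀ = 3.1416×0.95213×0.36445 + 0.30570×0.93122×0.00000 = 1.090147 + 0.000000 = 1.090147.
Inverse-square distance factor (a/d)² = 1.0111² = 1.022323.
Q̄ = (S_0/π) × 1.022323 × [bracket] = (589/π) × 1.022323 × 1.090147 = 208.9 W/m².

Q̄ ≈ 209 W/m²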